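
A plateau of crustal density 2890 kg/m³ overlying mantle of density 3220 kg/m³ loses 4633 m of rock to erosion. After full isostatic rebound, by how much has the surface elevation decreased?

Rebound u = e ρ_c/ρ_m = 4633 m × 2890/3220 = 4158 m.
Net surface drop = e − u = 4633 m − 4158 m = e (ρ_m − ρ_c)/ρ_m = 475 m.

475 m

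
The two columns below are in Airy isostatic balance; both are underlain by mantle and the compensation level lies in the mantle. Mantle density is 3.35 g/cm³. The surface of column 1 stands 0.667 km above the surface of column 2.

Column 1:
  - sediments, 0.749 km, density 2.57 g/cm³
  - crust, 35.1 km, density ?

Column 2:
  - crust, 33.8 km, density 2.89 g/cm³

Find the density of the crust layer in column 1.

Take the compensation level at the base of the deeper column (depth z_c below the surface of column 1) and equate Σ ρ_i t_i down to z_c; mantle fills any gap and the z_c terms cancel.
Column 1: 0.749×2.57 + 35.1×ρ + (z_c − 35.849)×3.35
Column 2: 0.667×0 + 33.8×2.89 + (z_c − 0.667 − 33.8)×3.35
The z_c×3.35 term appears on both sides and cancels. Collect the known terms of each column as K = Σ(ρt)_known − 3.35 × (depth of known layers): K_1 = 1.92493 − 3.35×35.849 = −118.16922; K_2 = 97.682 − 3.35×(0.667 + 33.8) = −17.78245.
Balance: K_1 + 35.1×ρ = K_2, so ρ = (K_2 − K_1)/35.1 = 100.387/35.1 = 2.86 g/cm³.

2.86 g/cm³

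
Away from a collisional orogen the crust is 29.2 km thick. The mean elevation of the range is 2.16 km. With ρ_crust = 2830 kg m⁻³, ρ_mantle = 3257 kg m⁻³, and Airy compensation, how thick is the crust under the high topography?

Root depth r = h ρ_c / (ρ_m − ρ_c) = 2.16 km × 2830 / 427 = 14.32 km.
Total thickness = T + h + r = 29.2 km + 2.16 km + 14.32 km = 45.7 km.

45.7 km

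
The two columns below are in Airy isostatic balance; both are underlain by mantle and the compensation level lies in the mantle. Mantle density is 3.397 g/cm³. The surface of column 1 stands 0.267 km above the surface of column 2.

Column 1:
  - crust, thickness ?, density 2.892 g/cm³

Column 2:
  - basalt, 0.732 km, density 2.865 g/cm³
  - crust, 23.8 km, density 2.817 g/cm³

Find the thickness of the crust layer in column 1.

Take the compensation level at the base of the deeper column (depth z_c below the surface of column 1) and equate Σ ρ_i t_i down to z_c; mantle fills any gap and the z_c terms cancel.
Column 1: x×2.892 + (z_c − 0 − x)×3.397
Column 2: 0.267×0 + 0.732×2.865 + 23.8×2.817 + (z_c − 0.267 − 24.532)×3.397
The z_c×3.397 term appears on both sides and cancels. Collect the known terms of each column as K = Σ(ρt)_known − 3.397 × (depth of known layers): K_1 = 0 − 3.397×0 = 0; K_2 = 69.14178 − 3.397×(0.267 + 24.532) = −15.100423.
Balance: K_1 − x×(3.397 − 2.892) = K_2, so x = (K_1 − K_2)/(3.397 − 2.892) = 15.1004/0.505 = 29.9 km.

29.9 km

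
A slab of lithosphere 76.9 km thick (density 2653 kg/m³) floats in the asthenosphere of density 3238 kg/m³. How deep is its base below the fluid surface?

63 km

Draft d = t ρ_obj/ρ_fluid = 76.9 km × 2653/3238 = 63 km.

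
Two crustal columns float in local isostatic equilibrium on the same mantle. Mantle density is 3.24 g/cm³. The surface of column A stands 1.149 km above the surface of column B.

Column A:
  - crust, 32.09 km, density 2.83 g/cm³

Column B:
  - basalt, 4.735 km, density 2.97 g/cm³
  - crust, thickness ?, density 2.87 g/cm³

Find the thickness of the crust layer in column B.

Take the compensation level at the base of the deeper column (depth z_c below the surface of column A) and equate Σ ρ_i t_i down to z_c; mantle fills any gap and the z_c terms cancel.
Column A: 32.09×2.83 + (z_c − 32.09)×3.24
Column B: 1.149×0 + 4.735×2.97 + x×2.87 + (z_c − 1.149 − 4.735 − x)×3.24
The z_c×3.24 term appears on both sides and cancels. Collect the known terms of each column as K = Σ(ρt)_known − 3.24 × (depth of known layers): K_A = 90.8147 − 3.24×32.09 = −13.1569; K_B = 14.06295 − 3.24×(1.149 + 4.735) = −5.00121.
Balance: K_A = K_B − x×(3.24 − 2.87), so x = (K_B − K_A)/(3.24 − 2.87) = 8.15569/0.37 = 22 km.

22 km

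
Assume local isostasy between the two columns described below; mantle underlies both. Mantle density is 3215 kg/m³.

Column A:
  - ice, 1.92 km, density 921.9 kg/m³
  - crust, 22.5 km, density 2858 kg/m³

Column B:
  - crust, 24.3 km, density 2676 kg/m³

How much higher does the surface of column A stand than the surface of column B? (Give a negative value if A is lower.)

For any compensation level in the mantle, the mantle terms cancel and isostasy reduces to e = (Σt_A − Σt_B) − (Σ(ρt)_A − Σ(ρt)_B) / ρ_m.
Σt_A = 24.42 km; Σt_B = 24.3 km; Σ(ρt)_A = 66075.048; Σ(ρt)_B = 65026.8 (in km·kg/m³).
e = (24.42 − 24.3) − (66075.048 − 65026.8) / 3215 = −0.206 km.

−0.206 km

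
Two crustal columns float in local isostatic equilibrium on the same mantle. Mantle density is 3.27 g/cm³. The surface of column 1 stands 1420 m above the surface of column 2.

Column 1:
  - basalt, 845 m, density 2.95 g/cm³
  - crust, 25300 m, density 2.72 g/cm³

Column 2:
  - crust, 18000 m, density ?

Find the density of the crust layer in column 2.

Take the compensation level at the base of the deeper column (depth z_c below the surface of column 1) and equate Σ ρ_i t_i down to z_c; mantle fills any gap and the z_c terms cancel.
Column 1: 845×2.95 + 25300×2.72 + (z_c − 26145)×3.27
Column 2: 1420×0 + 18000×ρ + (z_c − 1420 − 18000)×3.27
The z_c×3.27 term appears on both sides and cancels. Collect the known terms of each column as K = Σ(ρt)_known − 3.27 × (depth of known layers): K_1 = 71308.75 − 3.27×26145 = −14185.4; K_2 = 0 − 3.27×(1420 + 18000) = −63503.4.
Balance: K_1 = K_2 + 18000×ρ, so ρ = (K_1 − K_2)/18000 = 49318/18000 = 2.74 g/cm³.

2.74 g/cm³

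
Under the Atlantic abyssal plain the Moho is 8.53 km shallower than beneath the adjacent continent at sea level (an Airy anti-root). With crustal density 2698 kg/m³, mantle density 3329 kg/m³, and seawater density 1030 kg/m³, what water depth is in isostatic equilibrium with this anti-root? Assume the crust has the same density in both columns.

3.23 km

Replacing a thickness d of crust by seawater at the top must be balanced by replacing crust with mantle at the base: d (ρ_c − ρ_w) = a (ρ_m − ρ_c).
d = a (ρ_m − ρ_c)/(ρ_c − ρ_w) = 8.53 km × 631/1668 = 3.23 km.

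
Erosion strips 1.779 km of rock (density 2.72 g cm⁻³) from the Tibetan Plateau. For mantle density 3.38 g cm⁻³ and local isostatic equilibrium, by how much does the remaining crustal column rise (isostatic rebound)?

Unloading: uplift u = e ρ_c/ρ_m = 1.779 km × 2.72/3.38 = 1.43 km.

1.43 km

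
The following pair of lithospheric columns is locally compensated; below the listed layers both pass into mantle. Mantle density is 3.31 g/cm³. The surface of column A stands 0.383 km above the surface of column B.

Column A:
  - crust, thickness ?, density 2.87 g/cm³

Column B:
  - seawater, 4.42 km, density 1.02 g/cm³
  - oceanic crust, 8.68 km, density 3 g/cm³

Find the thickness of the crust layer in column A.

Take the compensation level at the base of the deeper column (depth z_c below the surface of column A) and equate Σ ρ_i t_i down to z_c; mantle fills any gap and the z_c terms cancel.
Column A: x×2.87 + (z_c − 0 − x)×3.31
Column B: 0.383×0 + 4.42×1.02 + 8.68×3 + (z_c − 0.383 − 13.1)×3.31
The z_c×3.31 term appears on both sides and cancels. Collect the known terms of each column as K = Σ(ρt)_known − 3.31 × (depth of known layers): K_A = 0 − 3.31×0 = 0; K_B = 30.5484 − 3.31×(0.383 + 13.1) = −14.08033.
Balance: K_A − x×(3.31 − 2.87) = K_B, so x = (K_A − K_B)/(3.31 − 2.87) = 14.0803/0.44 = 32 km.

32 km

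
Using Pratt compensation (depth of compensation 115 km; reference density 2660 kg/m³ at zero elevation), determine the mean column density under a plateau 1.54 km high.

2620 kg/m³

Pratt balance: ρ_ref D = ρ (D + h).
ρ = ρ_ref D/(D + h) = 2660 × 115 km/(115 km + 1.54 km) = 2620 kg/m³.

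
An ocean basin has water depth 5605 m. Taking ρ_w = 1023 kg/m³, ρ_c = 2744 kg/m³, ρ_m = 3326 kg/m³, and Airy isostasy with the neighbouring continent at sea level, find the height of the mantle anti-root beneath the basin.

16600 m

Balancing pressure at the compensation depth: replacing crust with seawater at the top is compensated by replacing crust with mantle at the base: d (ρ_c − ρ_w) = a (ρ_m − ρ_c).
a = d (ρ_c − ρ_w)/(ρ_m − ρ_c) = 5605 m × 1721/582 = 16600 m.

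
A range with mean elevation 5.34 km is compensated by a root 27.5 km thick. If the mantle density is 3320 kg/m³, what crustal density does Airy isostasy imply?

ρ_c h = (ρ_m − ρ_c) r → ρ_c (h + r) = ρ_m r → ρ_c = ρ_m r / (h + r).
ρ_c = 3320 × 27.5 km / (5.34 km + 27.5 km) = 2780 kg/m³.

2780 kg/m³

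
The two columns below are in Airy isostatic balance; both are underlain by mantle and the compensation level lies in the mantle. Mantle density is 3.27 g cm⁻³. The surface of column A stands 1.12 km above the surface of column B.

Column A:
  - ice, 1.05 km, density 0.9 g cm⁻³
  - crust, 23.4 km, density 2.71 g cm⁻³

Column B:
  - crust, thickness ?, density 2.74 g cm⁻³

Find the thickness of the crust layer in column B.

22.5 km

Take the compensation level at the base of the deeper column (depth z_c below the surface of column A) and equate Σ ρ_i t_i down to z_c; mantle fills any gap and the z_c terms cancel.
Column A: 1.05×0.9 + 23.4×2.71 + (z_c − 24.45)×3.27
Column B: 1.12×0 + x×2.74 + (z_c − 1.12 − 0 − x)×3.27
The z_c×3.27 term appears on both sides and cancels. Collect the known terms of each column as K = Σ(ρt)_known − 3.27 × (depth of known layers): K_A = 64.359 − 3.27×24.45 = −15.5925; K_B = 0 − 3.27×(1.12 + 0) = −3.6624.
Balance: K_A = K_B − x×(3.27 − 2.74), so x = (K_B − K_A)/(3.27 − 2.74) = 11.9301/0.53 = 22.5 km.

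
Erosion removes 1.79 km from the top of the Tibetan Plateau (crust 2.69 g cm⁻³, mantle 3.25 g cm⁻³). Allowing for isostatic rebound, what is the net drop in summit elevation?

0.308 km

Rebound u = e ρ_c/ρ_m = 1.79 km × 2.69/3.25 = 1.482 km.
Net surface drop = e − u = 1.79 km − 1.482 km = e (ρ_m − ρ_c)/ρ_m = 0.308 km.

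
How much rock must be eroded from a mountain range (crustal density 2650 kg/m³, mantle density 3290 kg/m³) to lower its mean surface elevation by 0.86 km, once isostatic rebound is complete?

Net drop Δ = e − u = e − e ρ_c/ρ_m = e (ρ_m − ρ_c)/ρ_m.
e = Δ ρ_m/(ρ_m − ρ_c) = 0.86 km × 3290/640 = 4.42 km.

4.42 km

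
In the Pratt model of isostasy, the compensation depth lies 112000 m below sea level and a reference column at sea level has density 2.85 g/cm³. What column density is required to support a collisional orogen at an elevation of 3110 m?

2.77 g/cm³

Pratt balance: ρ_ref D = ρ (D + h).
ρ = ρ_ref D/(D + h) = 2.85 × 112000 m/(112000 m + 3110 m) = 2.77 g/cm³.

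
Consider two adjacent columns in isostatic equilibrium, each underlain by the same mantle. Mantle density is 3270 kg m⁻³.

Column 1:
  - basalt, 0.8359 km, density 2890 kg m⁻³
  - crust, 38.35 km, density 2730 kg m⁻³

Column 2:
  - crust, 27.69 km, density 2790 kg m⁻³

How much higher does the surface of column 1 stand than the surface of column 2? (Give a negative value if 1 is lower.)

2.37 km

For any compensation level in the mantle, the mantle terms cancel and isostasy reduces to e = (Σt_1 − Σt_2) − (Σ(ρt)_1 − Σ(ρt)_2) / ρ_m.
Σt_1 = 39.1859 km; Σt_2 = 27.69 km; Σ(ρt)_1 = 107111.251; Σ(ρt)_2 = 77255.1 (in km·kg m⁻³).
e = (39.1859 − 27.69) − (107111.251 − 77255.1) / 3270 = 2.37 km.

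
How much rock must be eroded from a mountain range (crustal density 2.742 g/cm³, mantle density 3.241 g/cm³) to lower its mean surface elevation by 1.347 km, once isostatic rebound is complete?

Net drop Δ = e − u = e − e ρ_c/ρ_m = e (ρ_m − ρ_c)/ρ_m.
e = Δ ρ_m/(ρ_m − ρ_c) = 1.347 km × 3.241/0.499 = 8.75 km.

8.75 km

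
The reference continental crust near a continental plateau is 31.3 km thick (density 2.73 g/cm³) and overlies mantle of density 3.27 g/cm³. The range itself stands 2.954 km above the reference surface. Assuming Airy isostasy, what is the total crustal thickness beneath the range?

Root depth r = h ρ_c / (ρ_m − ρ_c) = 2.954 km × 2.73 / 0.54 = 14.93 km.
Total thickness = T + h + r = 31.3 km + 2.954 km + 14.93 km = 49.2 km.

49.2 km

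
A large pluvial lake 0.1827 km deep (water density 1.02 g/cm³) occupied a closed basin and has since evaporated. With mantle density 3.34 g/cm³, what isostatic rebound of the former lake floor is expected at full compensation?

0.0558 km

u = d ρ_w/ρ_m = 0.1827 km × 1.02/3.34 = 0.0558 km.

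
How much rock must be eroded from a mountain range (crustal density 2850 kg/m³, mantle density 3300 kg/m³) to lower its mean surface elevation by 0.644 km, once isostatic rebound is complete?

Net drop Δ = e − u = e − e ρ_c/ρ_m = e (ρ_m − ρ_c)/ρ_m.
e = Δ ρ_m/(ρ_m − ρ_c) = 0.644 km × 3300/450 = 4.72 km.

4.72 km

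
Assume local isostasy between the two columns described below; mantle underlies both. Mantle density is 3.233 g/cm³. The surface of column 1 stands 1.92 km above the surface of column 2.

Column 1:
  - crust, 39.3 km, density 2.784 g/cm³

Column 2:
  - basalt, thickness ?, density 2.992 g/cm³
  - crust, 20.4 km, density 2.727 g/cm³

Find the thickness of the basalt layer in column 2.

4.63 km

Take the compensation level at the base of the deeper column (depth z_c below the surface of column 1) and equate Σ ρ_i t_i down to z_c; mantle fills any gap and the z_c terms cancel.
Column 1: 39.3×2.784 + (z_c − 39.3)×3.233
Column 2: 1.92×0 + x×2.992 + 20.4×2.727 + (z_c − 1.92 − 20.4 − x)×3.233
The z_c×3.233 term appears on both sides and cancels. Collect the known terms of each column as K = Σ(ρt)_known − 3.233 × (depth of known layers): K_1 = 109.4112 − 3.233×39.3 = −17.6457; K_2 = 55.6308 − 3.233×(1.92 + 20.4) = −16.52976.
Balance: K_1 = K_2 − x×(3.233 − 2.992), so x = (K_2 − K_1)/(3.233 − 2.992) = 1.11594/0.241 = 4.63 km.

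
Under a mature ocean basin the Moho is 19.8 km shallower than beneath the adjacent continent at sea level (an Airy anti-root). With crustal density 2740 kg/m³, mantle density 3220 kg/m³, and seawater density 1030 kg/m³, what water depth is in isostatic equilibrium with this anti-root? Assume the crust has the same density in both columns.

Replacing a thickness d of crust by seawater at the top must be balanced by replacing crust with mantle at the base: d (ρ_c − ρ_w) = a (ρ_m − ρ_c).
d = a (ρ_m − ρ_c)/(ρ_c − ρ_w) = 19.8 km × 480/1710 = 5.56 km.

5.56 km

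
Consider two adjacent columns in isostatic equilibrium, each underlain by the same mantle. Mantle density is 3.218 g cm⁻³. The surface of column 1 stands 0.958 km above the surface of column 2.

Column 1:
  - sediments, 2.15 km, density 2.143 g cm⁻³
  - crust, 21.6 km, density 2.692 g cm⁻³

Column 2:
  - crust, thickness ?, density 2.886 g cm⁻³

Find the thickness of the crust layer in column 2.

31.9 km

Take the compensation level at the base of the deeper column (depth z_c below the surface of column 1) and equate Σ ρ_i t_i down to z_c; mantle fills any gap and the z_c terms cancel.
Column 1: 2.15×2.143 + 21.6×2.692 + (z_c − 23.75)×3.218
Column 2: 0.958×0 + x×2.886 + (z_c − 0.958 − 0 − x)×3.218
The z_c×3.218 term appears on both sides and cancels. Collect the known terms of each column as K = Σ(ρt)_known − 3.218 × (depth of known layers): K_1 = 62.75465 − 3.218×23.75 = −13.67285; K_2 = 0 − 3.218×(0.958 + 0) = −3.082844.
Balance: K_1 = K_2 − x×(3.218 − 2.886), so x = (K_2 − K_1)/(3.218 − 2.886) = 10.59/0.332 = 31.9 km.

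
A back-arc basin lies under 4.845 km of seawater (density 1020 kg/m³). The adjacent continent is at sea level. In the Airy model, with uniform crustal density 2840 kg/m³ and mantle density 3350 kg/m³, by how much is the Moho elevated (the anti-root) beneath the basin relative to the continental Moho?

Balancing pressure at the compensation depth: replacing crust with seawater at the top is compensated by replacing crust with mantle at the base: d (ρ_c − ρ_w) = a (ρ_m − ρ_c).
a = d (ρ_c − ρ_w)/(ρ_m − ρ_c) = 4.845 km × 1820/510 = 17.3 km.

17.3 km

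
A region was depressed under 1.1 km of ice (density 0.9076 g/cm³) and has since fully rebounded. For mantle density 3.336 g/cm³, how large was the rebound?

0.299 km

Removing the load lets mantle flow back in; uplift u satisfies ρ_ice t = ρ_m u.
u = t ρ_ice/ρ_m = 1.1 km × 0.9076/3.336 = 0.299 km.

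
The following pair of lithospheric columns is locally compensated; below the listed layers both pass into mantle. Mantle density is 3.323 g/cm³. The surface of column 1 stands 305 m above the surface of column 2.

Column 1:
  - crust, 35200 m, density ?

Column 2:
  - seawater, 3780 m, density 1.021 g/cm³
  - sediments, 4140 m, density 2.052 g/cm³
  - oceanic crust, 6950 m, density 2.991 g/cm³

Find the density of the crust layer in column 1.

Take the compensation level at the base of the deeper column (depth z_c below the surface of column 1) and equate Σ ρ_i t_i down to z_c; mantle fills any gap and the z_c terms cancel.
Column 1: 35200×ρ + (z_c − 35200)×3.323
Column 2: 305×0 + 3780×1.021 + 4140×2.052 + 6950×2.991 + (z_c − 305 − 14870)×3.323
The z_c×3.323 term appears on both sides and cancels. Collect the known terms of each column as K = Σ(ρt)_known − 3.323 × (depth of known layers): K_1 = 0 − 3.323×35200 = −116969.6; K_2 = 33142.11 − 3.323×(305 + 14870) = −17284.415.
Balance: K_1 + 35200×ρ = K_2, so ρ = (K_2 − K_1)/35200 = 99685.2/35200 = 2.83 g/cm³.

2.83 g/cm³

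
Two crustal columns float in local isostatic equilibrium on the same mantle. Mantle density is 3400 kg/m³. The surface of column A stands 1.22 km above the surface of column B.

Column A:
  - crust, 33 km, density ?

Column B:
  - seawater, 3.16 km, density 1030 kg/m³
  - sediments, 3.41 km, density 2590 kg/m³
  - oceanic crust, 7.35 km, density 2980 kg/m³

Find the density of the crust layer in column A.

Take the compensation level at the base of the deeper column (depth z_c below the surface of column A) and equate Σ ρ_i t_i down to z_c; mantle fills any gap and the z_c terms cancel.
Column A: 33×ρ + (z_c − 33)×3400
Column B: 1.22×0 + 3.16×1030 + 3.41×2590 + 7.35×2980 + (z_c − 1.22 − 13.92)×3400
The z_c×3400 term appears on both sides and cancels. Collect the known terms of each column as K = Σ(ρt)_known − 3400 × (depth of known layers): K_A = 0 − 3400×33 = −112200; K_B = 33989.7 − 3400×(1.22 + 13.92) = −17486.3.
Balance: K_A + 33×ρ = K_B, so ρ = (K_B − K_A)/33 = 94713.7/33 = 2870 kg/m³.

2870 kg/m³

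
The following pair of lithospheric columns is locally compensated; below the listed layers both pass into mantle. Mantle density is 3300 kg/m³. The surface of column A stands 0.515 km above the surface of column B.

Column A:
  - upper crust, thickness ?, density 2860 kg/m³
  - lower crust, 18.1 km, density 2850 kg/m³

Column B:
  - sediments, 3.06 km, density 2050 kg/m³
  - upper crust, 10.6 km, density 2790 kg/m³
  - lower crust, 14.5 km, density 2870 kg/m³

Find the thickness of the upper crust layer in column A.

Take the compensation level at the base of the deeper column (depth z_c below the surface of column A) and equate Σ ρ_i t_i down to z_c; mantle fills any gap and the z_c terms cancel.
Column A: x×2860 + 18.1×2850 + (z_c − 18.1 − x)×3300
Column B: 0.515×0 + 3.06×2050 + 10.6×2790 + 14.5×2870 + (z_c − 0.515 − 28.16)×3300
The z_c×3300 term appears on both sides and cancels. Collect the known terms of each column as K = Σ(ρt)_known − 3300 × (depth of known layers): K_A = 51585 − 3300×18.1 = −8145; K_B = 77462 − 3300×(0.515 + 28.16) = −17165.5.
Balance: K_A − x×(3300 − 2860) = K_B, so x = (K_A − K_B)/(3300 − 2860) = 9020.5/440 = 20.5 km.

20.5 km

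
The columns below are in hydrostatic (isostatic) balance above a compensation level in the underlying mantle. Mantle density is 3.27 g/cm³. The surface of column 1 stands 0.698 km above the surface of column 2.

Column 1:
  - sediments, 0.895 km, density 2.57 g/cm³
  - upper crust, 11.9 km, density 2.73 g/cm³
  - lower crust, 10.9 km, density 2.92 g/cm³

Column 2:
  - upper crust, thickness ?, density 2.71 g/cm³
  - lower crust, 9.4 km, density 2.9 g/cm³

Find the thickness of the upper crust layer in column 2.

Take the compensation level at the base of the deeper column (depth z_c below the surface of column 1) and equate Σ ρ_i t_i down to z_c; mantle fills any gap and the z_c terms cancel.
Column 1: 0.895×2.57 + 11.9×2.73 + 10.9×2.92 + (z_c − 23.695)×3.27
Column 2: 0.698×0 + x×2.71 + 9.4×2.9 + (z_c − 0.698 − 9.4 − x)×3.27
The z_c×3.27 term appears on both sides and cancels. Collect the known terms of each column as K = Σ(ρt)_known − 3.27 × (depth of known layers): K_1 = 66.61515 − 3.27×23.695 = −10.8675; K_2 = 27.26 − 3.27×(0.698 + 9.4) = −5.76046.
Balance: K_1 = K_2 − x×(3.27 − 2.71), so x = (K_2 − K_1)/(3.27 − 2.71) = 5.10704/0.56 = 9.12 km.

9.12 km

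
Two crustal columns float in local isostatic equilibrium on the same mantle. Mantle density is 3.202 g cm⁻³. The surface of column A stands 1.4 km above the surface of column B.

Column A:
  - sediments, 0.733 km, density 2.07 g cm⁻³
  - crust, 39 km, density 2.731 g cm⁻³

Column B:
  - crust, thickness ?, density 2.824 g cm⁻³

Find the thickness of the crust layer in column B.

38.9 km

Take the compensation level at the base of the deeper column (depth z_c below the surface of column A) and equate Σ ρ_i t_i down to z_c; mantle fills any gap and the z_c terms cancel.
Column A: 0.733×2.07 + 39×2.731 + (z_c − 39.733)×3.202
Column B: 1.4×0 + x×2.824 + (z_c − 1.4 − 0 − x)×3.202
The z_c×3.202 term appears on both sides and cancels. Collect the known terms of each column as K = Σ(ρt)_known − 3.202 × (depth of known layers): K_A = 108.02631 − 3.202×39.733 = −19.198756; K_B = 0 − 3.202×(1.4 + 0) = −4.4828.
Balance: K_A = K_B − x×(3.202 − 2.824), so x = (K_B − K_A)/(3.202 − 2.824) = 14.716/0.378 = 38.9 km.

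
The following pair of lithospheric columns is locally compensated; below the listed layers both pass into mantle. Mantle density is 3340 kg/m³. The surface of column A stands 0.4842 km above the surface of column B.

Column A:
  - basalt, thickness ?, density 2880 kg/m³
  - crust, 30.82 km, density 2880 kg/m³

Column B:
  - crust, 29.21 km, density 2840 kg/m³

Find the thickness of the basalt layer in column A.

Take the compensation level at the base of the deeper column (depth z_c below the surface of column A) and equate Σ ρ_i t_i down to z_c; mantle fills any gap and the z_c terms cancel.
Column A: x×2880 + 30.82×2880 + (z_c − 30.82 − x)×3340
Column B: 0.4842×0 + 29.21×2840 + (z_c − 0.4842 − 29.21)×3340
The z_c×3340 term appears on both sides and cancels. Collect the known terms of each column as K = Σ(ρt)_known − 3340 × (depth of known layers): K_A = 88761.6 − 3340×30.82 = −14177.2; K_B = 82956.4 − 3340×(0.4842 + 29.21) = −16222.228.
Balance: K_A − x×(3340 − 2880) = K_B, so x = (K_A − K_B)/(3340 − 2880) = 2045.03/460 = 4.45 km.

4.45 km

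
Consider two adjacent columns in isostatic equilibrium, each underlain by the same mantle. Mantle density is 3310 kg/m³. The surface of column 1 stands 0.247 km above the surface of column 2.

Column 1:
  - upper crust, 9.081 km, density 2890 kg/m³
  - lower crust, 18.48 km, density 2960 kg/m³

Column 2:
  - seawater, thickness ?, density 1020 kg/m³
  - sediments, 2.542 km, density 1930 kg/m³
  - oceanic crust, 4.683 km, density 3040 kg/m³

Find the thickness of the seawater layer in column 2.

Take the compensation level at the base of the deeper column (depth z_c below the surface of column 1) and equate Σ ρ_i t_i down to z_c; mantle fills any gap and the z_c terms cancel.
Column 1: 9.081×2890 + 18.48×2960 + (z_c − 27.561)×3310
Column 2: 0.247×0 + x×1020 + 2.542×1930 + 4.683×3040 + (z_c − 0.247 − 7.225 − x)×3310
The z_c×3310 term appears on both sides and cancels. Collect the known terms of each column as K = Σ(ρt)_known − 3310 × (depth of known layers): K_1 = 80944.89 − 3310×27.561 = −10282.02; K_2 = 19142.38 − 3310×(0.247 + 7.225) = −5589.94.
Balance: K_1 = K_2 − x×(3310 − 1020), so x = (K_2 − K_1)/(3310 − 1020) = 4692.08/2290 = 2.05 km.

2.05 km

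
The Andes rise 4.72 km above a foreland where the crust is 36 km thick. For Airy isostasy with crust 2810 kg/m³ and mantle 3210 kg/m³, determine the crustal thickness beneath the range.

Root depth r = h ρ_c / (ρ_m − ρ_c) = 4.72 km × 2810 / 400 = 33.16 km.
Total thickness = T + h + r = 36 km + 4.72 km + 33.16 km = 73.9 km.

73.9 km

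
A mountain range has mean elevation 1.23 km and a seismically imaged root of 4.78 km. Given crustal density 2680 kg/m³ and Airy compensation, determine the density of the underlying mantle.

Airy balance: ρ_c h = (ρ_m − ρ_c) r → ρ_m = ρ_c (1 + h/r).
ρ_m = 2680 × (1 + 1.23 km/4.78 km) = 3370 kg/m³.

3370 kg/m³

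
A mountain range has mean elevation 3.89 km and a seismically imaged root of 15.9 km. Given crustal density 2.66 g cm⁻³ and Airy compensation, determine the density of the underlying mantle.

Airy balance: ρ_c h = (ρ_m − ρ_c) r → ρ_m = ρ_c (1 + h/r).
ρ_m = 2.66 × (1 + 3.89 km/15.9 km) = 3.31 g cm⁻³.

3.31 g cm⁻³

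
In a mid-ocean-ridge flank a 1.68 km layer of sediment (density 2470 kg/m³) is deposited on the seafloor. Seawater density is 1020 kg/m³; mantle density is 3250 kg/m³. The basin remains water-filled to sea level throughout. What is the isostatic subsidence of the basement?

Submarine loading: the sediment displaces seawater, and the subsidence is in turn flooded, so s (ρ_m − ρ_w) = t (ρ_sed − ρ_w).
s = 1.68 km × (2470 − 1020) / (3250 − 1020) = 1.09 km.

1.09 km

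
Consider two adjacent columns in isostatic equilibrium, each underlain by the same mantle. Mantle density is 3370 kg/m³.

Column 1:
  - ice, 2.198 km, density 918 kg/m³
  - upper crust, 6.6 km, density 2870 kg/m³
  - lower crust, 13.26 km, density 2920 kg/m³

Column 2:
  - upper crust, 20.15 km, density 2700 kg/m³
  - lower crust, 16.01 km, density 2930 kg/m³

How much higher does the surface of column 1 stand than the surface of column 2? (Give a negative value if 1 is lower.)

−1.75 km

For any compensation level in the mantle, the mantle terms cancel and isostasy reduces to e = (Σt_1 − Σt_2) − (Σ(ρt)_1 − Σ(ρt)_2) / ρ_m.
Σt_1 = 22.058 km; Σt_2 = 36.16 km; Σ(ρt)_1 = 59678.964; Σ(ρt)_2 = 101314.3 (in km·kg/m³).
e = (22.058 − 36.16) − (59678.964 − 101314.3) / 3370 = −1.75 km.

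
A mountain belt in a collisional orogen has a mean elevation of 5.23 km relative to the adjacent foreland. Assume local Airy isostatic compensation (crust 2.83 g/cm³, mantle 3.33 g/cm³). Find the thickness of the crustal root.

Equating mass per unit area of the two columns: the weight of the topography is balanced by the buoyancy of the root, ρ_c h = (ρ_m − ρ_c) r.
r = h · ρ_c / (ρ_m − ρ_c) = 5.23 km × 2.83 / (3.33 − 2.83) = 29.6 km.

29.6 km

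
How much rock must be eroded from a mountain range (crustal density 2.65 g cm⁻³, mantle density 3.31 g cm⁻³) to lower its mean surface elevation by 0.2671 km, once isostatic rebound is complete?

Net drop Δ = e − u = e − e ρ_c/ρ_m = e (ρ_m − ρ_c)/ρ_m.
e = Δ ρ_m/(ρ_m − ρ_c) = 0.2671 km × 3.31/0.66 = 1.34 km.

1.34 km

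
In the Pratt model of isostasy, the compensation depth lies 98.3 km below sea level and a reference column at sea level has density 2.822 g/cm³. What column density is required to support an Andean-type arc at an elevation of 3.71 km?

Pratt balance: ρ_ref D = ρ (D + h).
ρ = ρ_ref D/(D + h) = 2.822 × 98.3 km/(98.3 km + 3.71 km) = 2.72 g/cm³.

2.72 g/cm³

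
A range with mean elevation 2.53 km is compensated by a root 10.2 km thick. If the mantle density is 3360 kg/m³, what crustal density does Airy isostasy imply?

2690 kg/m³

ρ_c h = (ρ_m − ρ_c) r → ρ_c (h + r) = ρ_m r → ρ_c = ρ_m r / (h + r).
ρ_c = 3360 × 10.2 km / (2.53 km + 10.2 km) = 2690 kg/m³.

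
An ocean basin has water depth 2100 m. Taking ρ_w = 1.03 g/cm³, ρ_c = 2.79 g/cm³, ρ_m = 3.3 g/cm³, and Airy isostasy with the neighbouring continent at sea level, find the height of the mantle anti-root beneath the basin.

7250 m

Equating mass per unit area of the two columns: replacing crust with seawater at the top is compensated by replacing crust with mantle at the base: d (ρ_c − ρ_w) = a (ρ_m − ρ_c).
a = d (ρ_c − ρ_w)/(ρ_m − ρ_c) = 2100 m × 1.76/0.51 = 7250 m.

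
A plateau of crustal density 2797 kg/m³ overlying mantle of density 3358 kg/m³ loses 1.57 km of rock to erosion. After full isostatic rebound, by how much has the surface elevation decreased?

Rebound u = e ρ_c/ρ_m = 1.57 km × 2797/3358 = 1.308 km.
Net surface drop = e − u = 1.57 km − 1.308 km = e (ρ_m − ρ_c)/ρ_m = 0.262 km.

0.262 km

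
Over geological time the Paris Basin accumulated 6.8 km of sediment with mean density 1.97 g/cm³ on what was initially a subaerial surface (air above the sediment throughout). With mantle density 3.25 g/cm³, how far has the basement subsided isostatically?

Subaerial load: s = t ρ_sed / ρ_m = 6.8 km × 1.97/3.25 = 4.12 km.

4.12 km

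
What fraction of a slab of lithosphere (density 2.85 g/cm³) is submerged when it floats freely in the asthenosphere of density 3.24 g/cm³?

Submerged fraction = ρ_obj/ρ_fluid = 2.85/3.24 = 88%.

88%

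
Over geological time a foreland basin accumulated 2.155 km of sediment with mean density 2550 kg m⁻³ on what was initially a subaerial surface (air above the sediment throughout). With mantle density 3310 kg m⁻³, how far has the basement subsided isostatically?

1.66 km

Subaerial load: s = t ρ_sed / ρ_m = 2.155 km × 2550/3310 = 1.66 km.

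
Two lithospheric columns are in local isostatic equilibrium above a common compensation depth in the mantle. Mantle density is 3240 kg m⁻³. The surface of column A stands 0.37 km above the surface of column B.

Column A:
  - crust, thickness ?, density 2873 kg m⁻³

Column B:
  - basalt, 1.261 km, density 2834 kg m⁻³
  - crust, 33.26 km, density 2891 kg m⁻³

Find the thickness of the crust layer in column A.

36.3 km

Take the compensation level at the base of the deeper column (depth z_c below the surface of column A) and equate Σ ρ_i t_i down to z_c; mantle fills any gap and the z_c terms cancel.
Column A: x×2873 + (z_c − 0 − x)×3240
Column B: 0.37×0 + 1.261×2834 + 33.26×2891 + (z_c − 0.37 − 34.521)×3240
The z_c×3240 term appears on both sides and cancels. Collect the known terms of each column as K = Σ(ρt)_known − 3240 × (depth of known layers): K_A = 0 − 3240×0 = 0; K_B = 99728.334 − 3240×(0.37 + 34.521) = −13318.506.
Balance: K_A − x×(3240 − 2873) = K_B, so x = (K_A − K_B)/(3240 − 2873) = 13318.5/367 = 36.3 km.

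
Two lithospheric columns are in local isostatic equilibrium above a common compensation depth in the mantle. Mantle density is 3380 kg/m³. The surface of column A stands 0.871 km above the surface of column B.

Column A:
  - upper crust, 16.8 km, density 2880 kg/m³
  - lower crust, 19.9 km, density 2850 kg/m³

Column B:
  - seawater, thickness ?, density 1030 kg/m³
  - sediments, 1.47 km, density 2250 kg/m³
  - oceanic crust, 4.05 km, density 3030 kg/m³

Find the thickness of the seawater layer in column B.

Take the compensation level at the base of the deeper column (depth z_c below the surface of column A) and equate Σ ρ_i t_i down to z_c; mantle fills any gap and the z_c terms cancel.
Column A: 16.8×2880 + 19.9×2850 + (z_c − 36.7)×3380
Column B: 0.871×0 + x×1030 + 1.47×2250 + 4.05×3030 + (z_c − 0.871 − 5.52 − x)×3380
The z_c×3380 term appears on both sides and cancels. Collect the known terms of each column as K = Σ(ρt)_known − 3380 × (depth of known layers): K_A = 105099 − 3380×36.7 = −18947; K_B = 15579 − 3380×(0.871 + 5.52) = −6022.58.
Balance: K_A = K_B − x×(3380 − 1030), so x = (K_B − K_A)/(3380 − 1030) = 12924.4/2350 = 5.5 km.

5.5 km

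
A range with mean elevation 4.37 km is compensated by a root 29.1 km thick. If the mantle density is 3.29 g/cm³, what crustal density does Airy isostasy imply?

2.86 g/cm³

ρ_c h = (ρ_m − ρ_c) r → ρ_c (h + r) = ρ_m r → ρ_c = ρ_m r / (h + r).
ρ_c = 3.29 × 29.1 km / (4.37 km + 29.1 km) = 2.86 g/cm³.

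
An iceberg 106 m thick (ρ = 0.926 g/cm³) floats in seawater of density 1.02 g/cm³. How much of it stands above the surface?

9.77 m

Floating equilibrium: submerged depth d = t ρ_obj/ρ_fluid = 106 m × 0.926/1.02 = 96.23 m.
Freeboard = t − d = 106 m − 96.23 m = 9.77 m.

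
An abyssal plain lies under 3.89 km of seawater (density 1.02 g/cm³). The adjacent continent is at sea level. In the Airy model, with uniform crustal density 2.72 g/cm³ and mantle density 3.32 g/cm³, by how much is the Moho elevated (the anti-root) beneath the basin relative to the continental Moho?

11 km

For local isostatic compensation: replacing crust with seawater at the top is compensated by replacing crust with mantle at the base: d (ρ_c − ρ_w) = a (ρ_m − ρ_c).
a = d (ρ_c − ρ_w)/(ρ_m − ρ_c) = 3.89 km × 1.7/0.6 = 11 km.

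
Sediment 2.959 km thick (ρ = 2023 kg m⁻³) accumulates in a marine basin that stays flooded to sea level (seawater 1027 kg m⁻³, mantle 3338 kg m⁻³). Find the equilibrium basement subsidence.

Submarine loading: the sediment displaces seawater, and the subsidence is in turn flooded, so s (ρ_m − ρ_w) = t (ρ_sed − ρ_w).
s = 2.959 km × (2023 − 1027) / (3338 − 1027) = 1.28 km.

1.28 km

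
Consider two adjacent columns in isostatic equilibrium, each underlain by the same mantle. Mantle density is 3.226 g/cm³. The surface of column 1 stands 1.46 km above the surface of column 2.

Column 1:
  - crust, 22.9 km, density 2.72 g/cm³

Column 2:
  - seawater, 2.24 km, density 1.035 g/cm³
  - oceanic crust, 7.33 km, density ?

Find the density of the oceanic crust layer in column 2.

Take the compensation level at the base of the deeper column (depth z_c below the surface of column 1) and equate Σ ρ_i t_i down to z_c; mantle fills any gap and the z_c terms cancel.
Column 1: 22.9×2.72 + (z_c − 22.9)×3.226
Column 2: 1.46×0 + 2.24×1.035 + 7.33×ρ + (z_c − 1.46 − 9.57)×3.226
The z_c×3.226 term appears on both sides and cancels. Collect the known terms of each column as K = Σ(ρt)_known − 3.226 × (depth of known layers): K_1 = 62.288 − 3.226×22.9 = −11.5874; K_2 = 2.3184 − 3.226×(1.46 + 9.57) = −33.26438.
Balance: K_1 = K_2 + 7.33×ρ, so ρ = (K_1 − K_2)/7.33 = 21.677/7.33 = 2.96 g/cm³.

2.96 g/cm³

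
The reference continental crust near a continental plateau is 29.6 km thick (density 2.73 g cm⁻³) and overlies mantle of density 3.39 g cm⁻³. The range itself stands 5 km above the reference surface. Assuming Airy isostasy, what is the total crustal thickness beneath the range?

55.3 km

Root depth r = h ρ_c / (ρ_m − ρ_c) = 5 km × 2.73 / 0.66 = 20.68 km.
Total thickness = T + h + r = 29.6 km + 5 km + 20.68 km = 55.3 km.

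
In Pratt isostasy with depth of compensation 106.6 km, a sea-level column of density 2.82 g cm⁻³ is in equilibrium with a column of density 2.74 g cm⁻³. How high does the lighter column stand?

3.11 km

ρ_ref D = ρ (D + h) → h = D (ρ_ref − ρ)/ρ.
h = 106.6 km × (2.82 − 2.74)/2.74 = 3.11 km.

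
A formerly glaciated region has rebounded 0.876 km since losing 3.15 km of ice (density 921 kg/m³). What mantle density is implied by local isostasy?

3310 kg/m³

ρ_m = ρ_ice t / u = 921 × 3.15 km/0.876 km = 3310 kg/m³.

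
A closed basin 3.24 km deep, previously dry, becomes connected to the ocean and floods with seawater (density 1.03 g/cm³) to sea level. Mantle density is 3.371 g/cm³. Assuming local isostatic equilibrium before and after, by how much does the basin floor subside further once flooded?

After flooding the water column is d + s deep. Its weight must equal the weight of mantle displaced by the extra subsidence s: (d + s) ρ_w = s ρ_m.
s = d ρ_w / (ρ_m − ρ_w) = 3.24 km × 1.03/(3.371 − 1.03) = 1.43 km.

1.43 km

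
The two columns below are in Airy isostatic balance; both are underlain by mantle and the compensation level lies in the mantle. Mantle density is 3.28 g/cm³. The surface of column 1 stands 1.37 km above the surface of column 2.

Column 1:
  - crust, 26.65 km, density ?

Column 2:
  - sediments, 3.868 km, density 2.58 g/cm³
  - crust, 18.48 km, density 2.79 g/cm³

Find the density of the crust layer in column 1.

2.67 g/cm³

Take the compensation level at the base of the deeper column (depth z_c below the surface of column 1) and equate Σ ρ_i t_i down to z_c; mantle fills any gap and the z_c terms cancel.
Column 1: 26.65×ρ + (z_c − 26.65)×3.28
Column 2: 1.37×0 + 3.868×2.58 + 18.48×2.79 + (z_c − 1.37 − 22.348)×3.28
The z_c×3.28 term appears on both sides and cancels. Collect the known terms of each column as K = Σ(ρt)_known − 3.28 × (depth of known layers): K_1 = 0 − 3.28×26.65 = −87.412; K_2 = 61.53864 − 3.28×(1.37 + 22.348) = −16.2564.
Balance: K_1 + 26.65×ρ = K_2, so ρ = (K_2 − K_1)/26.65 = 71.1556/26.65 = 2.67 g/cm³.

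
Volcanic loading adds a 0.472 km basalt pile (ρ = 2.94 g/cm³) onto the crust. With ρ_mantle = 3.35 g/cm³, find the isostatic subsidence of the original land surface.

Subaerial loading: s = t ρ_load / ρ_m.
s = 0.472 km × 2.94/3.35 = 0.414 km.

0.414 km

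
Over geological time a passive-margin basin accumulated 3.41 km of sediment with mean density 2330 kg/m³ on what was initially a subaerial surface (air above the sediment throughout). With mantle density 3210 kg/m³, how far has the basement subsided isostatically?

2.48 km

Subaerial load: s = t ρ_sed / ρ_m = 3.41 km × 2330/3210 = 2.48 km.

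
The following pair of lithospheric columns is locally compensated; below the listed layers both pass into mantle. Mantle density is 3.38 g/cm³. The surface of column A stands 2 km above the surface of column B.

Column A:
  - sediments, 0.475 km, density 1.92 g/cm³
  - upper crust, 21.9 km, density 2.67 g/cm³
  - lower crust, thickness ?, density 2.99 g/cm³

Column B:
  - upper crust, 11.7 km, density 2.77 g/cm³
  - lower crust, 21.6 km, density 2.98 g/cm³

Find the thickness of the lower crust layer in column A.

16.1 km

Take the compensation level at the base of the deeper column (depth z_c below the surface of column A) and equate Σ ρ_i t_i down to z_c; mantle fills any gap and the z_c terms cancel.
Column A: 0.475×1.92 + 21.9×2.67 + x×2.99 + (z_c − 22.375 − x)×3.38
Column B: 2×0 + 11.7×2.77 + 21.6×2.98 + (z_c − 2 − 33.3)×3.38
The z_c×3.38 term appears on both sides and cancels. Collect the known terms of each column as K = Σ(ρt)_known − 3.38 × (depth of known layers): K_A = 59.385 − 3.38×22.375 = −16.2425; K_B = 96.777 − 3.38×(2 + 33.3) = −22.537.
Balance: K_A − x×(3.38 − 2.99) = K_B, so x = (K_A − K_B)/(3.38 − 2.99) = 6.2945/0.39 = 16.1 km.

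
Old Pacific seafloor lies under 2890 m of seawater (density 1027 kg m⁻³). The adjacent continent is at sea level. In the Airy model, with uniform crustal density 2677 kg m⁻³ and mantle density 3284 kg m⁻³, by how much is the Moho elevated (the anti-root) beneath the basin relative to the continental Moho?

7860 m

Isostatic balance requires: replacing crust with seawater at the top is compensated by replacing crust with mantle at the base: d (ρ_c − ρ_w) = a (ρ_m − ρ_c).
a = d (ρ_c − ρ_w)/(ρ_m − ρ_c) = 2890 m × 1650/607 = 7860 m.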